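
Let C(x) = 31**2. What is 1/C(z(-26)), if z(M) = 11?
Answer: 1/961 ≈ 0.0010406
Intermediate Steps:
C(x) = 961
1/C(z(-26)) = 1/961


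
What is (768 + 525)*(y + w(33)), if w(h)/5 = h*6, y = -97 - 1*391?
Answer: 649086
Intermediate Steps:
y = -488 (y = -97 - 391 = -488)
w(h) = 30*h (w(h) = 5*(h*6) = 5*(6*h) = 30*h)
(768 + 525)*(y + w(33)) = (768 + 525)*(-488 + 30*33) = 1293*(-488 + 990) = 1293*502 = 649086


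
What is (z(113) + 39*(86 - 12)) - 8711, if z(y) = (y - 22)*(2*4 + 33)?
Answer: -2094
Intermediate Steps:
z(y) = -902 + 41*y (z(y) = (-22 + y)*(8 + 33) = (-22 + y)*41 = -902 + 41*y)
(z(113) + 39*(86 - 12)) - 8711 = ((-902 + 41*113) + 39*(86 - 12)) - 8711 = ((-902 + 4633) + 39*74) - 8711 = (3731 + 2886) - 8711 = 6617 - 8711 = -2094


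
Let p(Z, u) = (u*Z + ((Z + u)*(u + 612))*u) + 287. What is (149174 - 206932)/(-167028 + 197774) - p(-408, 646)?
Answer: -2969321159098/15373 ≈ -1.9315e+8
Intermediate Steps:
p(Z, u) = 287 + Z*u + u*(612 + u)*(Z + u) (p(Z, u) = (Z*u + ((Z + u)*(612 + u))*u) + 287 = (Z*u + ((612 + u)*(Z + u))*u) + 287 = (Z*u + u*(612 + u)*(Z + u)) + 287 = 287 + Z*u + u*(612 + u)*(Z + u))
(149174 - 206932)/(-167028 + 197774) - p(-408, 646) = (149174 - 206932)/(-167028 + 197774) - (287 + 646³ + 612*646² - 408*646² + 613*(-408)*646) = -57758/30746 - (287 + 269586136 + 612*417316 - 408*417316 - 161567184) = -57758*1/30746 - (287 + 269586136 + 255397392 - 170264928 - 161567184) = -28879/15373 - 1*193151703 = -28879/15373 - 193151703 = -2969321159098/15373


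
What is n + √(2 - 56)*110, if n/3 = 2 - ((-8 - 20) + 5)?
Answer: 75 + 330*I*√6 ≈ 75.0 + 808.33*I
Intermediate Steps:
n = 75 (n = 3*(2 - ((-8 - 20) + 5)) = 3*(2 - (-28 + 5)) = 3*(2 - 1*(-23)) = 3*(2 + 23) = 3*25 = 75)
n + √(2 - 56)*110 = 75 + √(2 - 56)*110 = 75 + √(-54)*110 = 75 + (3*I*√6)*110 = 75 + 330*I*√6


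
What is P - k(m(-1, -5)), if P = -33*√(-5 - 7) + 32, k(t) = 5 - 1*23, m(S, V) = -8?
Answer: 50 - 66*I*√3 ≈ 50.0 - 114.32*I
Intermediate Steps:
k(t) = -18 (k(t) = 5 - 23 = -18)
P = 32 - 66*I*√3 (P = -66*I*√3 + 32 = 32 - 66*I*√3 ≈ 32.0 - 114.32*I)
P - k(m(-1, -5)) = (32 - 66*I*√3) - 1*(-18) = (32 - 66*I*√3) + 18 = 50 - 66*I*√3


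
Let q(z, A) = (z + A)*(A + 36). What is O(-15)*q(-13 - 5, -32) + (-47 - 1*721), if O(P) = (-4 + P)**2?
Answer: -72968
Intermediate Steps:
q(z, A) = (36 + A)*(A + z) (q(z, A) = (A + z)*(36 + A) = (36 + A)*(A + z))
O(-15)*q(-13 - 5, -32) + (-47 - 1*721) = (-4 - 15)**2*((-32)**2 + 36*(-32) + 36*(-13 - 5) - 32*(-13 - 5)) + (-47 - 1*721) = (-19)**2*(1024 - 1152 + 36*(-18) - 32*(-18)) + (-47 - 721) = 361*(1024 - 1152 - 648 + 576) - 768 = 361*(-200) - 768 = -72200 - 768 = -72968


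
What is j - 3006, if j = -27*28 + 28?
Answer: -3734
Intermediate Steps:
j = -728 (j = -756 + 28 = -728)
j - 3006 = -728 - 3006 = -3734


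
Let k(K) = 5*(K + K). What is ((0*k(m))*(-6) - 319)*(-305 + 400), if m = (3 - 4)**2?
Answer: -30305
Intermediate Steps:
m = 1 (m = (-1)**2 = 1)
k(K) = 10*K (k(K) = 5*(2*K) = 10*K)
((0*k(m))*(-6) - 319)*(-305 + 400) = ((0*(10*1))*(-6) - 319)*(-305 + 400) = ((0*10)*(-6) - 319)*95 = (0*(-6) - 319)*95 = (0 - 319)*95 = -319*95 = -30305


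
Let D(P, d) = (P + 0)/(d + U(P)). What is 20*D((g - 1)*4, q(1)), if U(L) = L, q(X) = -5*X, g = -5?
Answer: 480/29 ≈ 16.552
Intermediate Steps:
D(P, d) = P/(P + d) (D(P, d) = (P + 0)/(d + P) = P/(P + d))
20*D((g - 1)*4, q(1)) = 20*(((-5 - 1)*4)/((-5 - 1)*4 - 5*1)) = 20*((-6*4)/(-6*4 - 5)) = 20*(-24/(-24 - 5)) = 20*(-24/(-29)) = 20*(-24*(-1/29)) = 20*(24/29) = 480/29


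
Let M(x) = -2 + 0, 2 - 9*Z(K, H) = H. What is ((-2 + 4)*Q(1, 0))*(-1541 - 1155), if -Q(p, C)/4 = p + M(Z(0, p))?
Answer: -21568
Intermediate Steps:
Z(K, H) = 2/9 - H/9
M(x) = -2
Q(p, C) = 8 - 4*p (Q(p, C) = -4*(p - 2) = -4*(-2 + p) = 8 - 4*p)
((-2 + 4)*Q(1, 0))*(-1541 - 1155) = ((-2 + 4)*(8 - 4*1))*(-1541 - 1155) = (2*(8 - 4))*(-2696) = (2*4)*(-2696) = 8*(-2696) = -21568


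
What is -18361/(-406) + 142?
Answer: 10859/58 ≈ 187.22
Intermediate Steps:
-18361/(-406) + 142 = -18361*(-1)/406 + 142 = -427*(-43/406) + 142 = 2623/58 + 142 = 10859/58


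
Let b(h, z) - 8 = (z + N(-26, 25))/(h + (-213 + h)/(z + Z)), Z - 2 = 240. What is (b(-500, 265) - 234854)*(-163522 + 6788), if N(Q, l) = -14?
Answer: 9357181777535970/254213 ≈ 3.6808e+10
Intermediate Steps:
Z = 242 (Z = 2 + 240 = 242)
b(h, z) = 8 + (-14 + z)/(h + (-213 + h)/(242 + z)) (b(h, z) = 8 + (z - 14)/(h + (-213 + h)/(z + 242)) = 8 + (-14 + z)/(h + (-213 + h)/(242 + z)))
(b(-500, 265) - 234854)*(-163522 + 6788) = ((-5092 + 265**2 + 228*265 + 1944*(-500) + 8*(-500)*265)/(-213 + 243*(-500) - 500*265) - 234854)*(-163522 + 6788) = ((-5092 + 70225 + 60420 - 972000 - 1060000)/(-213 - 121500 - 132500) - 234854)*(-156734) = (-1906447/(-254213) - 234854)*(-156734) = (-1/254213*(-1906447) - 234854)*(-156734) = (1906447/254213 - 234854)*(-156734) = -59701033455/254213*(-156734) = 9357181777535970/254213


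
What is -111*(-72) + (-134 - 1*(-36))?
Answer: 7894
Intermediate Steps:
-111*(-72) + (-134 - 1*(-36)) = 7992 + (-134 + 36) = 7992 - 98 = 7894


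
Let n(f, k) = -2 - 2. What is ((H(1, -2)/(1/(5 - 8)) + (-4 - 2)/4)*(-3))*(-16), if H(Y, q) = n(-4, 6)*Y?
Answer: 504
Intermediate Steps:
n(f, k) = -4
H(Y, q) = -4*Y
((H(1, -2)/(1/(5 - 8)) + (-4 - 2)/4)*(-3))*(-16) = (((-4*1)/(1/(5 - 8)) + (-4 - 2)/4)*(-3))*(-16) = ((-4/(1/(-3)) - 6*1/4)*(-3))*(-16) = ((-4/(-1/3) - 3/2)*(-3))*(-16) = ((-4*(-3) - 3/2)*(-3))*(-16) = ((12 - 3/2)*(-3))*(-16) = ((21/2)*(-3))*(-16) = -63/2*(-16) = 504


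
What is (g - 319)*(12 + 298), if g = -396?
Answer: -221650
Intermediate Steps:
(g - 319)*(12 + 298) = (-396 - 319)*(12 + 298) = -715*310 = -221650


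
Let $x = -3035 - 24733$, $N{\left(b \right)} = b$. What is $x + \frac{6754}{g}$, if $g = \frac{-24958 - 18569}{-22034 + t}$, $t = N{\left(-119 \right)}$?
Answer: $- \frac{96276034}{3957} \approx -24331.0$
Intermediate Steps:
$t = -119$
$g = \frac{43527}{22153}$ ($g = \frac{-24958 - 18569}{-22034 - 119} = - \frac{43527}{-22153} = \left(-43527\right) \left(- \frac{1}{22153}\right) = \frac{43527}{22153} \approx 1.9648$)
$x = -27768$
$x + \frac{6754}{g} = -27768 + \frac{6754}{\frac{43527}{22153}} = -27768 + 6754 \cdot \frac{22153}{43527} = -27768 + \frac{13601942}{3957} = - \frac{96276034}{3957}$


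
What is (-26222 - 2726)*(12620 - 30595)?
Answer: 520340300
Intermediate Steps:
(-26222 - 2726)*(12620 - 30595) = -28948*(-17975) = 520340300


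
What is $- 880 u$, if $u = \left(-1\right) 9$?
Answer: $7920$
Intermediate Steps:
$u = -9$
$- 880 u = \left(-880\right) \left(-9\right) = 7920$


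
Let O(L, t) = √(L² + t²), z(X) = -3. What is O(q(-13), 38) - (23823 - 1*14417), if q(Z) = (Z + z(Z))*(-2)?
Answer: -9406 + 2*√617 ≈ -9356.3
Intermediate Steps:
q(Z) = 6 - 2*Z (q(Z) = (Z - 3)*(-2) = (-3 + Z)*(-2) = 6 - 2*Z)
O(q(-13), 38) - (23823 - 1*14417) = √((6 - 2*(-13))² + 38²) - (23823 - 1*14417) = √((6 + 26)² + 1444) - (23823 - 14417) = √(32² + 1444) - 1*9406 = √(1024 + 1444) - 9406 = √2468 - 9406 = 2*√617 - 9406 = -9406 + 2*√617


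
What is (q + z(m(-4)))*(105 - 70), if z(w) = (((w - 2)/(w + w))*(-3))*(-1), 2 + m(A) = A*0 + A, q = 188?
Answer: 6650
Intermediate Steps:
m(A) = -2 + A (m(A) = -2 + (A*0 + A) = -2 + (0 + A) = -2 + A)
z(w) = 3*(-2 + w)/(2*w) (z(w) = (((-2 + w)/((2*w)))*(-3))*(-1) = (((-2 + w)*(1/(2*w)))*(-3))*(-1) = (((-2 + w)/(2*w))*(-3))*(-1) = -3*(-2 + w)/(2*w)*(-1) = 3*(-2 + w)/(2*w))
(q + z(m(-4)))*(105 - 70) = (188 + (3/2 - 3/(-2 - 4)))*(105 - 70) = (188 + (3/2 - 3/(-6)))*35 = (188 + (3/2 - 3*(-⅙)))*35 = (188 + (3/2 + ½))*35 = (188 + 2)*35 = 190*35 = 6650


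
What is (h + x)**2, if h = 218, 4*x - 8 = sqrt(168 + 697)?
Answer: (880 + sqrt(865))**2/16 ≈ 51689.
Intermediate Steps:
x = 2 + sqrt(865)/4 (x = 2 + sqrt(168 + 697)/4 = 2 + sqrt(865)/4 ≈ 9.3527)
(h + x)**2 = (218 + (2 + sqrt(865)/4))**2 = (220 + sqrt(865)/4)**2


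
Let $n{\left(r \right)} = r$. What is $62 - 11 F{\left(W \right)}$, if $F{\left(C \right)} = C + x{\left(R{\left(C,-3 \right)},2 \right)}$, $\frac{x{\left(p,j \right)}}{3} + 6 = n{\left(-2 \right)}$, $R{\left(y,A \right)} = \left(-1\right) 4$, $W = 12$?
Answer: $194$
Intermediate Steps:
$R{\left(y,A \right)} = -4$
$x{\left(p,j \right)} = -24$ ($x{\left(p,j \right)} = -18 + 3 \left(-2\right) = -18 - 6 = -24$)
$F{\left(C \right)} = -24 + C$ ($F{\left(C \right)} = C - 24 = -24 + C$)
$62 - 11 F{\left(W \right)} = 62 - 11 \left(-24 + 12\right) = 62 - -132 = 62 + 132 = 194$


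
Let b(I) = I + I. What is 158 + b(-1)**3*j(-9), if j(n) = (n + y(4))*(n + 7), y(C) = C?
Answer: 78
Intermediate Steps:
b(I) = 2*I
j(n) = (4 + n)*(7 + n) (j(n) = (n + 4)*(n + 7) = (4 + n)*(7 + n))
158 + b(-1)**3*j(-9) = 158 + (2*(-1))**3*(28 + (-9)**2 + 11*(-9)) = 158 + (-2)**3*(28 + 81 - 99) = 158 - 8*10 = 158 - 80 = 78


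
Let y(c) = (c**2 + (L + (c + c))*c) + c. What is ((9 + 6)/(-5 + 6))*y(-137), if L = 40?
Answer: 760350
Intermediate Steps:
y(c) = c + c**2 + c*(40 + 2*c) (y(c) = (c**2 + (40 + (c + c))*c) + c = (c**2 + (40 + 2*c)*c) + c = (c**2 + c*(40 + 2*c)) + c = c + c**2 + c*(40 + 2*c))
((9 + 6)/(-5 + 6))*y(-137) = ((9 + 6)/(-5 + 6))*(-137*(41 + 3*(-137))) = (15/1)*(-137*(41 - 411)) = (15*1)*(-137*(-370)) = 15*50690 = 760350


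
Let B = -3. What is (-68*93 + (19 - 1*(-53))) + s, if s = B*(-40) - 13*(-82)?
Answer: -5066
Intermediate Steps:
s = 1186 (s = -3*(-40) - 13*(-82) = 120 + 1066 = 1186)
(-68*93 + (19 - 1*(-53))) + s = (-68*93 + (19 - 1*(-53))) + 1186 = (-6324 + (19 + 53)) + 1186 = (-6324 + 72) + 1186 = -6252 + 1186 = -5066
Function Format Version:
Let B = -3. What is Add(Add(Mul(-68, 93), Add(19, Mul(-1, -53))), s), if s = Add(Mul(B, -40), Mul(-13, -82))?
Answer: -5066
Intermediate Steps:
s = 1186 (s = Add(Mul(-3, -40), Mul(-13, -82)) = Add(120, 1066) = 1186)
Add(Add(Mul(-68, 93), Add(19, Mul(-1, -53))), s) = Add(Add(Mul(-68, 93), Add(19, Mul(-1, -53))), 1186) = Add(Add(-6324, Add(19, 53)), 1186) = Add(Add(-6324, 72), 1186) = Add(-6252, 1186) = -5066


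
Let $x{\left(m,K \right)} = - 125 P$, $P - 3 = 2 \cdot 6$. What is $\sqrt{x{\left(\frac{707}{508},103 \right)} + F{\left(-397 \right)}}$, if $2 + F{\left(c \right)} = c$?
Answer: $i \sqrt{2274} \approx 47.686 i$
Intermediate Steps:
$P = 15$ ($P = 3 + 2 \cdot 6 = 3 + 12 = 15$)
$F{\left(c \right)} = -2 + c$
$x{\left(m,K \right)} = -1875$ ($x{\left(m,K \right)} = \left(-125\right) 15 = -1875$)
$\sqrt{x{\left(\frac{707}{508},103 \right)} + F{\left(-397 \right)}} = \sqrt{-1875 - 399} = \sqrt{-2274} = i \sqrt{2274}$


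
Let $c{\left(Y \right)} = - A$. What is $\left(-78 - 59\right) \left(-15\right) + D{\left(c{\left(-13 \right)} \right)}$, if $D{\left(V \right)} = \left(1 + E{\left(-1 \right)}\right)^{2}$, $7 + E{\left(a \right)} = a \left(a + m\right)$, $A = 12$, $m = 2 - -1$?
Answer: $2119$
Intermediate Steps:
$m = 3$ ($m = 2 + 1 = 3$)
$E{\left(a \right)} = -7 + a \left(3 + a\right)$ ($E{\left(a \right)} = -7 + a \left(a + 3\right) = -7 + a \left(3 + a\right)$)
$c{\left(Y \right)} = -12$ ($c{\left(Y \right)} = \left(-1\right) 12 = -12$)
$D{\left(V \right)} = 64$ ($D{\left(V \right)} = \left(1 + \left(-7 + \left(-1\right)^{2} + 3 \left(-1\right)\right)\right)^{2} = \left(1 - 9\right)^{2} = \left(-8\right)^{2} = 64$)
$\left(-78 - 59\right) \left(-15\right) + D{\left(c{\left(-13 \right)} \right)} = \left(-78 - 59\right) \left(-15\right) + 64 = \left(-137\right) \left(-15\right) + 64 = 2055 + 64 = 2119$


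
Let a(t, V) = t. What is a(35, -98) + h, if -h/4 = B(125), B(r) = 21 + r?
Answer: -549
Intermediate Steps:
h = -584 (h = -4*(21 + 125) = -4*146 = -584)
a(35, -98) + h = 35 - 584 = -549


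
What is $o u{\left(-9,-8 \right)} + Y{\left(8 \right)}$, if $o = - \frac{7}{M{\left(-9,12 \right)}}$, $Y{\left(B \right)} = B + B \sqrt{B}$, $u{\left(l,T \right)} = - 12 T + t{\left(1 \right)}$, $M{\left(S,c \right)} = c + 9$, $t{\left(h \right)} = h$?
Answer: $- \frac{73}{3} + 16 \sqrt{2} \approx -1.7059$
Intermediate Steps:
$M{\left(S,c \right)} = 9 + c$
$u{\left(l,T \right)} = 1 - 12 T$ ($u{\left(l,T \right)} = - 12 T + 1 = 1 - 12 T$)
$Y{\left(B \right)} = B + B^{\frac{3}{2}}$
$o = - \frac{1}{3}$ ($o = - \frac{7}{9 + 12} = - \frac{7}{21} = \left(-7\right) \frac{1}{21} = - \frac{1}{3} \approx -0.33333$)
$o u{\left(-9,-8 \right)} + Y{\left(8 \right)} = - \frac{1 - -96}{3} + \left(8 + 8^{\frac{3}{2}}\right) = - \frac{1 + 96}{3} + \left(8 + 16 \sqrt{2}\right) = \left(- \frac{1}{3}\right) 97 + \left(8 + 16 \sqrt{2}\right) = - \frac{97}{3} + \left(8 + 16 \sqrt{2}\right) = - \frac{73}{3} + 16 \sqrt{2}$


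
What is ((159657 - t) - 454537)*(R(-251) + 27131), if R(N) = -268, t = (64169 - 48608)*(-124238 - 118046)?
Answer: 101270459545172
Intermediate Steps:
t = -3770181324 (t = 15561*(-242284) = -3770181324)
((159657 - t) - 454537)*(R(-251) + 27131) = ((159657 - 1*(-3770181324)) - 454537)*(-268 + 27131) = ((159657 + 3770181324) - 454537)*26863 = (3770340981 - 454537)*26863 = 3769886444*26863 = 101270459545172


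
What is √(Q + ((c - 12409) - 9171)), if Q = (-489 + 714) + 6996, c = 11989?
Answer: I*√2370 ≈ 48.683*I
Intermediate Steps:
Q = 7221 (Q = 225 + 6996 = 7221)
√(Q + ((c - 12409) - 9171)) = √(7221 + ((11989 - 12409) - 9171)) = √(7221 + (-420 - 9171)) = √(7221 - 9591) = √(-2370) = I*√2370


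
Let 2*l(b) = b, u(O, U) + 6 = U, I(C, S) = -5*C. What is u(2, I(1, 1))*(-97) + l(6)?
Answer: 1070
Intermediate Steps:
u(O, U) = -6 + U
l(b) = b/2
u(2, I(1, 1))*(-97) + l(6) = (-6 - 5*1)*(-97) + (1/2)*6 = (-6 - 5)*(-97) + 3 = -11*(-97) + 3 = 1067 + 3 = 1070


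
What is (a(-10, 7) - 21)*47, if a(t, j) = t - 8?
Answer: -1833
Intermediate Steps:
a(t, j) = -8 + t
(a(-10, 7) - 21)*47 = ((-8 - 10) - 21)*47 = (-18 - 21)*47 = -39*47 = -1833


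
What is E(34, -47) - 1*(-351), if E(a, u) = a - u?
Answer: 432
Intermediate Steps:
E(34, -47) - 1*(-351) = (34 - 1*(-47)) - 1*(-351) = (34 + 47) + 351 = 81 + 351 = 432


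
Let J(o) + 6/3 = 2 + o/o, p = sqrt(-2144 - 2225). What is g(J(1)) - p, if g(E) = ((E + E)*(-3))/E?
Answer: -6 - I*sqrt(4369) ≈ -6.0 - 66.098*I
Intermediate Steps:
p = I*sqrt(4369) (p = sqrt(-4369) = I*sqrt(4369) ≈ 66.098*I)
J(o) = 1 (J(o) = -2 + (2 + o/o) = -2 + (2 + 1) = -2 + 3 = 1)
g(E) = -6 (g(E) = ((2*E)*(-3))/E = (-6*E)/E = -6)
g(J(1)) - p = -6 - I*sqrt(4369)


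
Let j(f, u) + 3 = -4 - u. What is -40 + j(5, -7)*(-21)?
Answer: -40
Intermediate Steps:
j(f, u) = -7 - u (j(f, u) = -3 + (-4 - u) = -7 - u)
-40 + j(5, -7)*(-21) = -40 + (-7 - 1*(-7))*(-21) = -40 + (-7 + 7)*(-21) = -40 + 0*(-21) = -40 + 0 = -40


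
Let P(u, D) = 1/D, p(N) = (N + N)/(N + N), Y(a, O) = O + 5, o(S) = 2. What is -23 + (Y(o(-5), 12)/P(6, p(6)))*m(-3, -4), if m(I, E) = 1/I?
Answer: -86/3 ≈ -28.667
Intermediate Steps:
m(I, E) = 1/I
Y(a, O) = 5 + O
p(N) = 1 (p(N) = (2*N)/((2*N)) = (2*N)*(1/(2*N)) = 1)
-23 + (Y(o(-5), 12)/P(6, p(6)))*m(-3, -4) = -23 + ((5 + 12)/(1/1))/(-3) = -23 + (17/1)*(-⅓) = -23 + (17*1)*(-⅓) = -23 + 17*(-⅓) = -23 - 17/3 = -86/3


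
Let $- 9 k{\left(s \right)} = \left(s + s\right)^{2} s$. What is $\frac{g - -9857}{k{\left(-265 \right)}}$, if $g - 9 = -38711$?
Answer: $- \frac{51921}{14887700} \approx -0.0034875$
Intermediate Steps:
$g = -38702$ ($g = 9 - 38711 = -38702$)
$k{\left(s \right)} = - \frac{4 s^{3}}{9}$ ($k{\left(s \right)} = - \frac{\left(s + s\right)^{2} s}{9} = - \frac{\left(2 s\right)^{2} s}{9} = - \frac{4 s^{2} s}{9} = - \frac{4 s^{3}}{9}$)
$\frac{g - -9857}{k{\left(-265 \right)}} = \frac{-38702 - -9857}{\left(- \frac{4}{9}\right) \left(-265\right)^{3}} = \frac{-38702 + 9857}{\left(- \frac{4}{9}\right) \left(-18609625\right)} = - \frac{28845}{\frac{74438500}{9}} = \left(-28845\right) \frac{9}{74438500} = - \frac{51921}{14887700}$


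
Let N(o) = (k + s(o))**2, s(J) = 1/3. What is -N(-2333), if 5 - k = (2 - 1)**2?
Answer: -169/9 ≈ -18.778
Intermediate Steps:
s(J) = 1/3
k = 4 (k = 5 - (2 - 1)**2 = 5 - 1*1**2 = 5 - 1*1 = 5 - 1 = 4)
N(o) = 169/9 (N(o) = (4 + 1/3)**2 = (13/3)**2 = 169/9)
-N(-2333) = -1*169/9 = -169/9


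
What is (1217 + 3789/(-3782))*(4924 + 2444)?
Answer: 16942366020/1891 ≈ 8.9595e+6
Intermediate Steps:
(1217 + 3789/(-3782))*(4924 + 2444) = (1217 + 3789*(-1/3782))*7368 = (1217 - 3789/3782)*7368 = (4598905/3782)*7368 = 16942366020/1891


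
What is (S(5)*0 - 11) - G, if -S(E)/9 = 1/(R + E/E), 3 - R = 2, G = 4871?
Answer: -4882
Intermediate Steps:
R = 1 (R = 3 - 1*2 = 3 - 2 = 1)
S(E) = -9/2 (S(E) = -9/(1 + E/E) = -9/(1 + 1) = -9/2)
(S(5)*0 - 11) - G = (-9/2*0 - 11) - 1*4871 = (0 - 11) - 4871 = -11 - 4871 = -4882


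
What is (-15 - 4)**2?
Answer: 361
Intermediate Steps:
(-15 - 4)**2 = (-19)**2 = 361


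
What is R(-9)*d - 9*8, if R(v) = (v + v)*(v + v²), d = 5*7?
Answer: -45432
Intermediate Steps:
d = 35
R(v) = 2*v*(v + v²) (R(v) = (2*v)*(v + v²) = 2*v*(v + v²))
R(-9)*d - 9*8 = (2*(-9)²*(1 - 9))*35 - 9*8 = (2*81*(-8))*35 - 72 = -1296*35 - 72 = -45360 - 72 = -45432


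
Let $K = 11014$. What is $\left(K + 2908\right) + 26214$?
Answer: $40136$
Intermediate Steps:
$\left(K + 2908\right) + 26214 = \left(11014 + 2908\right) + 26214 = 13922 + 26214 = 40136$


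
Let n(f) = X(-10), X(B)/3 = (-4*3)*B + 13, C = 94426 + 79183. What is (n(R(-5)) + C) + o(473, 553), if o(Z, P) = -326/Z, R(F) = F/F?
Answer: 82305458/473 ≈ 1.7401e+5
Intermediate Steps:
R(F) = 1
C = 173609
X(B) = 39 - 36*B (X(B) = 3*((-4*3)*B + 13) = 3*(-12*B + 13) = 3*(13 - 12*B) = 39 - 36*B)
n(f) = 399 (n(f) = 39 - 36*(-10) = 39 + 360 = 399)
(n(R(-5)) + C) + o(473, 553) = (399 + 173609) - 326/473 = 174008 - 326*1/473 = 174008 - 326/473 = 82305458/473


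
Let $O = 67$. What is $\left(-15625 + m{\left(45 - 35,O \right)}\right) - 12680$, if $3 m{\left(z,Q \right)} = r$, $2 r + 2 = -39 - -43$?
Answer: $- \frac{84914}{3} \approx -28305.0$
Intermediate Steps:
$r = 1$ ($r = -1 + \frac{-39 - -43}{2} = -1 + \frac{-39 + 43}{2} = -1 + \frac{1}{2} \cdot 4 = -1 + 2 = 1$)
$m{\left(z,Q \right)} = \frac{1}{3}$ ($m{\left(z,Q \right)} = \frac{1}{3} \cdot 1 = \frac{1}{3}$)
$\left(-15625 + m{\left(45 - 35,O \right)}\right) - 12680 = \left(-15625 + \frac{1}{3}\right) - 12680 = - \frac{46874}{3} - 12680 = - \frac{84914}{3}$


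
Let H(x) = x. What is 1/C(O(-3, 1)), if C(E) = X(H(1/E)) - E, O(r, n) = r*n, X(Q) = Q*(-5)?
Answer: 3/14 ≈ 0.21429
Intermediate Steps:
X(Q) = -5*Q
O(r, n) = n*r
C(E) = -E - 5/E (C(E) = -5/E - E = -E - 5/E)
1/C(O(-3, 1)) = 1/(-(-3) - 5/(1*(-3))) = 1/(-1*(-3) - 5/(-3)) = 1/(3 - 5*(-⅓)) = 1/(3 + 5/3) = 1/(14/3) = 3/14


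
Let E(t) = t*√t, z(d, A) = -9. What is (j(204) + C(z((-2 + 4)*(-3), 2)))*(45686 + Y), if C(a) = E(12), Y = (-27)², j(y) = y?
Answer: 9468660 + 1113960*√3 ≈ 1.1398e+7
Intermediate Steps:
Y = 729
E(t) = t^(3/2)
C(a) = 24*√3 (C(a) = 12^(3/2) = 24*√3)
(j(204) + C(z((-2 + 4)*(-3), 2)))*(45686 + Y) = (204 + 24*√3)*(45686 + 729) = (204 + 24*√3)*46415 = 9468660 + 1113960*√3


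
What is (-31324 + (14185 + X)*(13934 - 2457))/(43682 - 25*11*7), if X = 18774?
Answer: 378239119/41757 ≈ 9058.1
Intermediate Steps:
(-31324 + (14185 + X)*(13934 - 2457))/(43682 - 25*11*7) = (-31324 + (14185 + 18774)*(13934 - 2457))/(43682 - 25*11*7) = (-31324 + 32959*11477)/(43682 - 275*7) = (-31324 + 378270443)/(43682 - 1925) = 378239119/41757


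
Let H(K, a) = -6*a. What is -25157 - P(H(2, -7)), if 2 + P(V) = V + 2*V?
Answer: -25281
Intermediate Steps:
P(V) = -2 + 3*V (P(V) = -2 + (V + 2*V) = -2 + 3*V)
-25157 - P(H(2, -7)) = -25157 - (-2 + 3*(-6*(-7))) = -25157 - (-2 + 3*42) = -25157 - (-2 + 126) = -25157 - 1*124 = -25157 - 124 = -25281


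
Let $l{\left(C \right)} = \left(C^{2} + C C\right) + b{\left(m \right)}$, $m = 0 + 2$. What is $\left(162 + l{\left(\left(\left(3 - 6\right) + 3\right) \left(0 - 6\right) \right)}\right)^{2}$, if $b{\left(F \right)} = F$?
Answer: $26896$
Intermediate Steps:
$m = 2$
$l{\left(C \right)} = 2 + 2 C^{2}$ ($l{\left(C \right)} = \left(C^{2} + C C\right) + 2 = \left(C^{2} + C^{2}\right) + 2 = 2 C^{2} + 2 = 2 + 2 C^{2}$)
$\left(162 + l{\left(\left(\left(3 - 6\right) + 3\right) \left(0 - 6\right) \right)}\right)^{2} = \left(162 + \left(2 + 2 \left(\left(\left(3 - 6\right) + 3\right) \left(0 - 6\right)\right)^{2}\right)\right)^{2} = \left(162 + \left(2 + 2 \left(\left(\left(3 - 6\right) + 3\right) \left(-6\right)\right)^{2}\right)\right)^{2} = \left(162 + \left(2 + 2 \left(\left(-3 + 3\right) \left(-6\right)\right)^{2}\right)\right)^{2} = \left(162 + \left(2 + 2 \left(0 \left(-6\right)\right)^{2}\right)\right)^{2} = \left(162 + \left(2 + 2 \cdot 0^{2}\right)\right)^{2} = \left(162 + \left(2 + 2 \cdot 0\right)\right)^{2} = \left(162 + \left(2 + 0\right)\right)^{2} = \left(162 + 2\right)^{2} = 164^{2} = 26896$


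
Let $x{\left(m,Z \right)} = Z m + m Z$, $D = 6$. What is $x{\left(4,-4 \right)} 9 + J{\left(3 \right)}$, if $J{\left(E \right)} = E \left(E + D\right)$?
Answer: $-261$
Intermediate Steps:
$J{\left(E \right)} = E \left(6 + E\right)$ ($J{\left(E \right)} = E \left(E + 6\right) = E \left(6 + E\right)$)
$x{\left(m,Z \right)} = 2 Z m$ ($x{\left(m,Z \right)} = Z m + Z m = 2 Z m$)
$x{\left(4,-4 \right)} 9 + J{\left(3 \right)} = 2 \left(-4\right) 4 \cdot 9 + 3 \left(6 + 3\right) = \left(-32\right) 9 + 3 \cdot 9 = -288 + 27 = -261$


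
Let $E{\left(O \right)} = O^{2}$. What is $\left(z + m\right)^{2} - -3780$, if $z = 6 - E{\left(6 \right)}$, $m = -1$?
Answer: $4741$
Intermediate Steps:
$z = -30$ ($z = 6 - 6^{2} = 6 - 36 = -30$)
$\left(z + m\right)^{2} - -3780 = \left(-30 - 1\right)^{2} - -3780 = \left(-31\right)^{2} + 3780 = 961 + 3780 = 4741$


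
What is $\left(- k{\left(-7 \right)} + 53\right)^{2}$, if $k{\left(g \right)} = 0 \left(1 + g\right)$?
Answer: $2809$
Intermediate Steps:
$k{\left(g \right)} = 0$
$\left(- k{\left(-7 \right)} + 53\right)^{2} = \left(\left(-1\right) 0 + 53\right)^{2} = \left(0 + 53\right)^{2} = 53^{2} = 2809$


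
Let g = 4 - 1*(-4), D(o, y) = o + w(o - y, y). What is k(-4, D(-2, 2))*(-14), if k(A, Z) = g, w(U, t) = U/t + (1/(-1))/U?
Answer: -112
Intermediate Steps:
w(U, t) = -1/U + U/t (w(U, t) = U/t + (1*(-1))/U = U/t - 1/U = -1/U + U/t)
D(o, y) = o - 1/(o - y) + (o - y)/y (D(o, y) = o + (-1/(o - y) + (o - y)/y) = o - 1/(o - y) + (o - y)/y)
g = 8 (g = 4 + 4 = 8)
k(A, Z) = 8
k(-4, D(-2, 2))*(-14) = 8*(-14) = -112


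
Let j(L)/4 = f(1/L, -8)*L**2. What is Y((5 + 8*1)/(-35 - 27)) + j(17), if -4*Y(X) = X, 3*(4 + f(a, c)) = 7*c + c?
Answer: -21788249/744 ≈ -29285.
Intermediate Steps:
f(a, c) = -4 + 8*c/3 (f(a, c) = -4 + (7*c + c)/3 = -4 + (8*c)/3 = -4 + 8*c/3)
Y(X) = -X/4
j(L) = -304*L**2/3 (j(L) = 4*((-4 + (8/3)*(-8))*L**2) = 4*((-4 - 64/3)*L**2) = 4*(-76*L**2/3) = -304*L**2/3)
Y((5 + 8*1)/(-35 - 27)) + j(17) = -(5 + 8*1)/(4*(-35 - 27)) - 304/3*17**2 = -(5 + 8)/(4*(-62)) - 304/3*289 = -13*(-1)/(4*62) - 87856/3 = -1/4*(-13/62) - 87856/3 = 13/248 - 87856/3 = -21788249/744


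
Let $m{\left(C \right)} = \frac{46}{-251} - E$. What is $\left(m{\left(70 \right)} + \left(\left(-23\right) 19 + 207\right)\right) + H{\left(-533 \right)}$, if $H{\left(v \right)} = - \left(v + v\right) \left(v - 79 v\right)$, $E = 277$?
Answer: $\frac{11123661581}{251} \approx 4.4317 \cdot 10^{7}$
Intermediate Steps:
$m{\left(C \right)} = - \frac{69573}{251}$ ($m{\left(C \right)} = \frac{46}{-251} - 277 = 46 \left(- \frac{1}{251}\right) - 277 = - \frac{46}{251} - 277 = - \frac{69573}{251}$)
$H{\left(v \right)} = 156 v^{2}$ ($H{\left(v \right)} = - 2 v \left(- 78 v\right) = - \left(-156\right) v^{2} = 156 v^{2}$)
$\left(m{\left(70 \right)} + \left(\left(-23\right) 19 + 207\right)\right) + H{\left(-533 \right)} = \left(- \frac{69573}{251} + \left(\left(-23\right) 19 + 207\right)\right) + 156 \left(-533\right)^{2} = \left(- \frac{69573}{251} + \left(-437 + 207\right)\right) + 156 \cdot 284089 = \left(- \frac{69573}{251} - 230\right) + 44317884 = - \frac{127303}{251} + 44317884 = \frac{11123661581}{251}$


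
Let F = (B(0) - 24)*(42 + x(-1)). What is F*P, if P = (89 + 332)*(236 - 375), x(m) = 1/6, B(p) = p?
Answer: 59221228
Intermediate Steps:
x(m) = ⅙
P = -58519 (P = 421*(-139) = -58519)
F = -1012 (F = (0 - 24)*(42 + ⅙) = -24*253/6 = -1012)
F*P = -1012*(-58519) = 59221228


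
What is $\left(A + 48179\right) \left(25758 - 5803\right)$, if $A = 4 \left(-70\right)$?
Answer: $955824545$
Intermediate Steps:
$A = -280$
$\left(A + 48179\right) \left(25758 - 5803\right) = \left(-280 + 48179\right) \left(25758 - 5803\right) = 47899 \cdot 19955 = 955824545$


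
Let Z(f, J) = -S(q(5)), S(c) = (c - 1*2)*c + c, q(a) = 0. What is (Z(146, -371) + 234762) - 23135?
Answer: 211627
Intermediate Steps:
S(c) = c + c*(-2 + c) (S(c) = (c - 2)*c + c = (-2 + c)*c + c = c*(-2 + c) + c = c + c*(-2 + c))
Z(f, J) = 0 (Z(f, J) = -0*(-1 + 0) = -0*(-1) = -1*0 = 0)
(Z(146, -371) + 234762) - 23135 = (0 + 234762) - 23135 = 234762 - 23135 = 211627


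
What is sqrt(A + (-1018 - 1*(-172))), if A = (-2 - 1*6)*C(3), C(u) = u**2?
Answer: 3*I*sqrt(102) ≈ 30.299*I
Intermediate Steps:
A = -72 (A = (-2 - 1*6)*3**2 = (-2 - 6)*9 = -8*9 = -72)
sqrt(A + (-1018 - 1*(-172))) = sqrt(-72 + (-1018 - 1*(-172))) = sqrt(-72 + (-1018 + 172)) = sqrt(-72 - 846) = sqrt(-918) = 3*I*sqrt(102)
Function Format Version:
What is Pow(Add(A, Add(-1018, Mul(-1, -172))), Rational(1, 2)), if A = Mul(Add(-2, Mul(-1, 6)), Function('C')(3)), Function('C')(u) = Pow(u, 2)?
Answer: Mul(3, I, Pow(102, Rational(1, 2))) ≈ Mul(30.299, I)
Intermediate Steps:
A = -72 (A = Mul(Add(-2, Mul(-1, 6)), Pow(3, 2)) = Mul(Add(-2, -6), 9) = Mul(-8, 9) = -72)
Pow(Add(A, Add(-1018, Mul(-1, -172))), Rational(1, 2)) = Pow(Add(-72, Add(-1018, Mul(-1, -172))), Rational(1, 2)) = Pow(Add(-72, Add(-1018, 172)), Rational(1, 2)) = Pow(Add(-72, -846), Rational(1, 2)) = Pow(-918, Rational(1, 2)) = Mul(3, I, Pow(102, Rational(1, 2)))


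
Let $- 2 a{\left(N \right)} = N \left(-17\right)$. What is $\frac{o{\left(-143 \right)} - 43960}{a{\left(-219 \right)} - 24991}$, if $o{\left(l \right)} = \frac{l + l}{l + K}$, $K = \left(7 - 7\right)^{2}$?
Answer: $\frac{87916}{53705} \approx 1.637$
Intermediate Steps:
$a{\left(N \right)} = \frac{17 N}{2}$ ($a{\left(N \right)} = - \frac{N \left(-17\right)}{2} = - \frac{\left(-17\right) N}{2} = \frac{17 N}{2}$)
$K = 0$ ($K = 0^{2} = 0$)
$o{\left(l \right)} = 2$ ($o{\left(l \right)} = \frac{l + l}{l + 0} = \frac{2 l}{l} = 2$)
$\frac{o{\left(-143 \right)} - 43960}{a{\left(-219 \right)} - 24991} = \frac{2 - 43960}{\frac{17}{2} \left(-219\right) - 24991} = \frac{2 - 43960}{- \frac{3723}{2} - 24991} = - \frac{43958}{- \frac{53705}{2}} = \left(-43958\right) \left(- \frac{2}{53705}\right) = \frac{87916}{53705}$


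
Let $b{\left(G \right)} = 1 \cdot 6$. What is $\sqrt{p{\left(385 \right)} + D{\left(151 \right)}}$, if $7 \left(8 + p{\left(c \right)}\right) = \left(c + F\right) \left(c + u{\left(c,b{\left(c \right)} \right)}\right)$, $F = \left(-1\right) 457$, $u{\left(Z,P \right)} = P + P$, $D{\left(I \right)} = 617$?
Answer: $\frac{11 i \sqrt{1407}}{7} \approx 58.944 i$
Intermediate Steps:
$b{\left(G \right)} = 6$
$u{\left(Z,P \right)} = 2 P$
$F = -457$
$p{\left(c \right)} = -8 + \frac{\left(-457 + c\right) \left(12 + c\right)}{7}$ ($p{\left(c \right)} = -8 + \frac{\left(c - 457\right) \left(c + 2 \cdot 6\right)}{7} = -8 + \frac{\left(-457 + c\right) \left(c + 12\right)}{7} = -8 + \frac{\left(-457 + c\right) \left(12 + c\right)}{7}$)
$\sqrt{p{\left(385 \right)} + D{\left(151 \right)}} = \sqrt{\left(- \frac{5540}{7} - 24475 + \frac{385^{2}}{7}\right) + 617} = \sqrt{\left(- \frac{5540}{7} - 24475 + \frac{1}{7} \cdot 148225\right) + 617} = \sqrt{\left(- \frac{5540}{7} - 24475 + 21175\right) + 617} = \sqrt{- \frac{28640}{7} + 617} = \sqrt{- \frac{24321}{7}} = \frac{11 i \sqrt{1407}}{7}$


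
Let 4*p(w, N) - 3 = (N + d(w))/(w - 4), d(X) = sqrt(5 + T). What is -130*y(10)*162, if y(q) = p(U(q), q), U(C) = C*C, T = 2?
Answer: -261495/16 - 1755*sqrt(7)/32 ≈ -16489.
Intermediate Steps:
U(C) = C**2
d(X) = sqrt(7) (d(X) = sqrt(5 + 2) = sqrt(7))
p(w, N) = 3/4 + (N + sqrt(7))/(4*(-4 + w)) (p(w, N) = 3/4 + ((N + sqrt(7))/(w - 4))/4 = 3/4 + ((N + sqrt(7))/(-4 + w))/4 = 3/4 + (N + sqrt(7))/(4*(-4 + w)))
y(q) = (-12 + q + sqrt(7) + 3*q**2)/(4*(-4 + q**2))
-130*y(10)*162 = -65*(-12 + 10 + sqrt(7) + 3*10**2)/(2*(-4 + 10**2))*162 = -65*(-12 + 10 + sqrt(7) + 3*100)/(2*(-4 + 100))*162 = -65*(-12 + 10 + sqrt(7) + 300)/(2*96)*162 = -65*(298 + sqrt(7))/(2*96)*162 = -130*(149/192 + sqrt(7)/384)*162 = (-9685/96 - 65*sqrt(7)/192)*162 = -261495/16 - 1755*sqrt(7)/32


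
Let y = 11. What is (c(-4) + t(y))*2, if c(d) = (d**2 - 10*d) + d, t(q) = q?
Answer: 126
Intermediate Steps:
c(d) = d**2 - 9*d
(c(-4) + t(y))*2 = (-4*(-9 - 4) + 11)*2 = (-4*(-13) + 11)*2 = (52 + 11)*2 = 63*2 = 126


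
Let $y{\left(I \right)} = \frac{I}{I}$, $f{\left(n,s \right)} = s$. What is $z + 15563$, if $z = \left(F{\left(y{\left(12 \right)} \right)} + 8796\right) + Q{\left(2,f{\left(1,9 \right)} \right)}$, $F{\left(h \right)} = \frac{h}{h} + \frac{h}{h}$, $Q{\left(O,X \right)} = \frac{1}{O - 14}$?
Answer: $\frac{292331}{12} \approx 24361.0$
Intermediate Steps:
$y{\left(I \right)} = 1$
$Q{\left(O,X \right)} = \frac{1}{-14 + O}$
$F{\left(h \right)} = 2$ ($F{\left(h \right)} = 1 + 1 = 2$)
$z = \frac{105575}{12}$ ($z = \left(2 + 8796\right) + \frac{1}{-14 + 2} = 8798 + \frac{1}{-12} = 8798 - \frac{1}{12} = \frac{105575}{12} \approx 8797.9$)
$z + 15563 = \frac{105575}{12} + 15563 = \frac{292331}{12}$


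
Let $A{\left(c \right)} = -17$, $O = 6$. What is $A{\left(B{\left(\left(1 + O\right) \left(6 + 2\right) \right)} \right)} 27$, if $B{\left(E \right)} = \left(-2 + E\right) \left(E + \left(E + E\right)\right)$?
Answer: $-459$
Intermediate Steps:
$B{\left(E \right)} = 3 E \left(-2 + E\right)$ ($B{\left(E \right)} = \left(-2 + E\right) \left(E + 2 E\right) = \left(-2 + E\right) 3 E = 3 E \left(-2 + E\right)$)
$A{\left(B{\left(\left(1 + O\right) \left(6 + 2\right) \right)} \right)} 27 = \left(-17\right) 27 = -459$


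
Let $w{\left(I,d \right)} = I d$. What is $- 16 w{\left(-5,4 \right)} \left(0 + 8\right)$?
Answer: $2560$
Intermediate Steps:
$- 16 w{\left(-5,4 \right)} \left(0 + 8\right) = - 16 \left(\left(-5\right) 4\right) \left(0 + 8\right) = \left(-16\right) \left(-20\right) 8 = 320 \cdot 8 = 2560$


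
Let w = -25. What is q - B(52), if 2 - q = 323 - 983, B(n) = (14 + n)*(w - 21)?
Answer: 3698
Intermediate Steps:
B(n) = -644 - 46*n (B(n) = (14 + n)*(-25 - 21) = (14 + n)*(-46) = -644 - 46*n)
q = 662 (q = 2 - (323 - 983) = 2 - 1*(-660) = 2 + 660 = 662)
q - B(52) = 662 - (-644 - 46*52) = 662 - (-644 - 2392) = 662 - 1*(-3036) = 662 + 3036 = 3698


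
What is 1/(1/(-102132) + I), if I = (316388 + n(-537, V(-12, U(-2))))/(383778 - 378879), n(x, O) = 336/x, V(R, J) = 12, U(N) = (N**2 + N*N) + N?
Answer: 29853898524/1928025134653 ≈ 0.015484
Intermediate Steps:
U(N) = N + 2*N**2 (U(N) = (N**2 + N**2) + N = 2*N**2 + N = N + 2*N**2)
I = 18877780/292307 (I = (316388 + 336/(-537))/(383778 - 378879) = (316388 + 336*(-1/537))/4899 = (316388 - 112/179)*(1/4899) = (56633340/179)*(1/4899) = 18877780/292307 ≈ 64.582)
1/(1/(-102132) + I) = 1/(1/(-102132) + 18877780/292307) = 1/(-1/102132 + 18877780/292307) = 1/(1928025134653/29853898524) = 29853898524/1928025134653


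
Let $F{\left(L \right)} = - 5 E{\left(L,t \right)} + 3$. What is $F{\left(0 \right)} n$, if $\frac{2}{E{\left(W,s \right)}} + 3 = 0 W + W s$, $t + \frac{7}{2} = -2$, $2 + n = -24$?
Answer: $- \frac{494}{3} \approx -164.67$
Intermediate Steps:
$n = -26$ ($n = -2 - 24 = -26$)
$t = - \frac{11}{2}$ ($t = - \frac{7}{2} - 2 = - \frac{11}{2} \approx -5.5$)
$E{\left(W,s \right)} = \frac{2}{-3 + W s}$ ($E{\left(W,s \right)} = \frac{2}{-3 + \left(0 W + W s\right)} = \frac{2}{-3 + \left(0 + W s\right)} = \frac{2}{-3 + W s}$)
$F{\left(L \right)} = 3 - \frac{10}{-3 - \frac{11 L}{2}}$ ($F{\left(L \right)} = - 5 \frac{2}{-3 + L \left(- \frac{11}{2}\right)} + 3 = - 5 \frac{2}{-3 - \frac{11 L}{2}} + 3 = - \frac{10}{-3 - \frac{11 L}{2}} + 3 = 3 - \frac{10}{-3 - \frac{11 L}{2}}$)
$F{\left(0 \right)} n = \frac{38 + 33 \cdot 0}{6 + 11 \cdot 0} \left(-26\right) = \frac{38 + 0}{6 + 0} \left(-26\right) = \frac{1}{6} \cdot 38 \left(-26\right) = \frac{19}{3} \left(-26\right) = - \frac{494}{3}$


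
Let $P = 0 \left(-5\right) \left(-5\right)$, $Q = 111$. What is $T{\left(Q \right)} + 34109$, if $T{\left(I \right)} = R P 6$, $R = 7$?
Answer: $34109$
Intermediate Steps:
$P = 0$ ($P = 0 \left(-5\right) = 0$)
$T{\left(I \right)} = 0$ ($T{\left(I \right)} = 7 \cdot 0 \cdot 6 = 0 \cdot 6 = 0$)
$T{\left(Q \right)} + 34109 = 0 + 34109 = 34109$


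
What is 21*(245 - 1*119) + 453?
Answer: 3099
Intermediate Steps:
21*(245 - 1*119) + 453 = 21*(245 - 119) + 453 = 21*126 + 453 = 2646 + 453 = 3099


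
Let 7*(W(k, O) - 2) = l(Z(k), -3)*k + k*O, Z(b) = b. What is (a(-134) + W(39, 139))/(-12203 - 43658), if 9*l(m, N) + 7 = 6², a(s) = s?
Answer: -13868/1173081 ≈ -0.011822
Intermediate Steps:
l(m, N) = 29/9 (l(m, N) = -7/9 + (⅑)*6² = -7/9 + (⅑)*36 = -7/9 + 4 = 29/9)
W(k, O) = 2 + 29*k/63 + O*k/7 (W(k, O) = 2 + (29*k/9 + k*O)/7 = 2 + (29*k/9 + O*k)/7 = 2 + (29*k/63 + O*k/7) = 2 + 29*k/63 + O*k/7)
(a(-134) + W(39, 139))/(-12203 - 43658) = (-134 + (2 + (29/63)*39 + (⅐)*139*39))/(-12203 - 43658) = (-134 + (2 + 377/21 + 5421/7))/(-55861) = (-134 + 16682/21)*(-1/55861) = (13868/21)*(-1/55861) = -13868/1173081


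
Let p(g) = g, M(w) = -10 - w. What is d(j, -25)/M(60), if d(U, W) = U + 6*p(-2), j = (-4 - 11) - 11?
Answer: 19/35 ≈ 0.54286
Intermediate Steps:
j = -26 (j = -15 - 11 = -26)
d(U, W) = -12 + U (d(U, W) = U + 6*(-2) = U - 12 = -12 + U)
d(j, -25)/M(60) = (-12 - 26)/(-10 - 1*60) = -38/(-10 - 60) = -38/(-70) = -38*(-1/70) = 19/35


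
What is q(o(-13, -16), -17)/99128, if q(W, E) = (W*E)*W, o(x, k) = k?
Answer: -544/12391 ≈ -0.043903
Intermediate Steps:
q(W, E) = E*W**2 (q(W, E) = (E*W)*W = E*W**2)
q(o(-13, -16), -17)/99128 = -17*(-16)**2/99128 = -17*256*(1/99128) = -4352*1/99128 = -544/12391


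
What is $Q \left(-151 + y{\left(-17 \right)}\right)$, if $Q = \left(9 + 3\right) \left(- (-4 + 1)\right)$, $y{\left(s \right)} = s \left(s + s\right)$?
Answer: $15372$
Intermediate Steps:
$y{\left(s \right)} = 2 s^{2}$ ($y{\left(s \right)} = s 2 s = 2 s^{2}$)
$Q = 36$ ($Q = 12 \left(\left(-1\right) \left(-3\right)\right) = 12 \cdot 3 = 36$)
$Q \left(-151 + y{\left(-17 \right)}\right) = 36 \left(-151 + 2 \left(-17\right)^{2}\right) = 36 \left(-151 + 2 \cdot 289\right) = 36 \left(-151 + 578\right) = 36 \cdot 427 = 15372$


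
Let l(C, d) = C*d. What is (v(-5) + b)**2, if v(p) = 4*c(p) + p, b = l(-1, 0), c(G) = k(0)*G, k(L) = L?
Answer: 25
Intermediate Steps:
c(G) = 0 (c(G) = 0*G = 0)
b = 0 (b = -1*0 = 0)
v(p) = p (v(p) = 4*0 + p = 0 + p = p)
(v(-5) + b)**2 = (-5 + 0)**2 = (-5)**2 = 25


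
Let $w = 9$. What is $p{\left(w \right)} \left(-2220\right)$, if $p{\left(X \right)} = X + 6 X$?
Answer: $-139860$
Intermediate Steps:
$p{\left(X \right)} = 7 X$
$p{\left(w \right)} \left(-2220\right) = 7 \cdot 9 \left(-2220\right) = 63 \left(-2220\right) = -139860$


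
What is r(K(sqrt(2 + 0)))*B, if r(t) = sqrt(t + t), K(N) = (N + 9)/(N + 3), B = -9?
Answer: -9*sqrt(18 + 2*sqrt(2))/sqrt(3 + sqrt(2)) ≈ -19.550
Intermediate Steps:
K(N) = (9 + N)/(3 + N)
r(t) = sqrt(2)*sqrt(t) (r(t) = sqrt(2*t) = sqrt(2)*sqrt(t))
r(K(sqrt(2 + 0)))*B = (sqrt(2)*sqrt((9 + sqrt(2 + 0))/(3 + sqrt(2 + 0))))*(-9) = (sqrt(2)*sqrt((9 + sqrt(2))/(3 + sqrt(2))))*(-9) = (sqrt(2)*(sqrt(9 + sqrt(2))/sqrt(3 + sqrt(2))))*(-9) = (sqrt(2)*sqrt(9 + sqrt(2))/sqrt(3 + sqrt(2)))*(-9) = -9*sqrt(2)*sqrt(9 + sqrt(2))/sqrt(3 + sqrt(2))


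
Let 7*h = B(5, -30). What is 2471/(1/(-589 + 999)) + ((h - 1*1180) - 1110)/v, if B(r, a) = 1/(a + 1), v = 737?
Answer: 13779266849/13601 ≈ 1.0131e+6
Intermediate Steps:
B(r, a) = 1/(1 + a)
h = -1/203 (h = 1/(7*(1 - 30)) = (⅐)/(-29) = (⅐)*(-1/29) = -1/203 ≈ -0.0049261)
2471/(1/(-589 + 999)) + ((h - 1*1180) - 1110)/v = 2471/(1/(-589 + 999)) + ((-1/203 - 1*1180) - 1110)/737 = 2471/(1/410) + ((-1/203 - 1180) - 1110)*(1/737) = 2471/(1/410) + (-239541/203 - 1110)*(1/737) = 2471*410 - 464871/203*1/737 = 1013110 - 42261/13601 = 13779266849/13601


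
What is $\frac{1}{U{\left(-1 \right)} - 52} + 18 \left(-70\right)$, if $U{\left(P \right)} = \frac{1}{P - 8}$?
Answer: $- \frac{590949}{469} \approx -1260.0$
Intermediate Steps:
$U{\left(P \right)} = \frac{1}{-8 + P}$
$\frac{1}{U{\left(-1 \right)} - 52} + 18 \left(-70\right) = \frac{1}{\frac{1}{-8 - 1} - 52} + 18 \left(-70\right) = \frac{1}{\frac{1}{-9} - 52} - 1260 = \frac{1}{- \frac{1}{9} - 52} - 1260 = \frac{1}{- \frac{469}{9}} - 1260 = - \frac{9}{469} - 1260 = - \frac{590949}{469}$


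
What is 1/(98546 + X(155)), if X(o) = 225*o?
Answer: 1/133421 ≈ 7.4951e-6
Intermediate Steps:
1/(98546 + X(155)) = 1/(98546 + 225*155) = 1/(98546 + 34875) = 1/133421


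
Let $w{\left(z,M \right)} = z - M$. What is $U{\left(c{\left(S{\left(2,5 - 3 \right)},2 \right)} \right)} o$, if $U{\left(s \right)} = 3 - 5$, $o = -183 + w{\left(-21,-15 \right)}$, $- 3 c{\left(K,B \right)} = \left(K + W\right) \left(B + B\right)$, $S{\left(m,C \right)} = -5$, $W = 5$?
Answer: $378$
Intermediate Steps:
$c{\left(K,B \right)} = - \frac{2 B \left(5 + K\right)}{3}$ ($c{\left(K,B \right)} = - \frac{\left(K + 5\right) \left(B + B\right)}{3} = - \frac{\left(5 + K\right) 2 B}{3} = - \frac{2 B \left(5 + K\right)}{3}$)
$o = -189$ ($o = -183 - 6 = -189$)
$U{\left(s \right)} = -2$ ($U{\left(s \right)} = 3 - 5 = -2$)
$U{\left(c{\left(S{\left(2,5 - 3 \right)},2 \right)} \right)} o = \left(-2\right) \left(-189\right) = 378$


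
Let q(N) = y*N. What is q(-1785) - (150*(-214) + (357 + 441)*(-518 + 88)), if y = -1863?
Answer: 3700695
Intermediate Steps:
q(N) = -1863*N
q(-1785) - (150*(-214) + (357 + 441)*(-518 + 88)) = -1863*(-1785) - (150*(-214) + (357 + 441)*(-518 + 88)) = 3325455 - (-32100 + 798*(-430)) = 3325455 - (-32100 - 343140) = 3325455 - 1*(-375240) = 3325455 + 375240 = 3700695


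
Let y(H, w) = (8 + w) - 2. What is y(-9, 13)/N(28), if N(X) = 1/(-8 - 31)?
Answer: -741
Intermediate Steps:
y(H, w) = 6 + w
N(X) = -1/39 (N(X) = 1/(-39) = -1/39)
y(-9, 13)/N(28) = (6 + 13)/(-1/39) = 19*(-39) = -741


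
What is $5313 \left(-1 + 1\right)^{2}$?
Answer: $0$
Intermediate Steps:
$5313 \left(-1 + 1\right)^{2} = 5313 \cdot 0^{2} = 5313 \cdot 0 = 0$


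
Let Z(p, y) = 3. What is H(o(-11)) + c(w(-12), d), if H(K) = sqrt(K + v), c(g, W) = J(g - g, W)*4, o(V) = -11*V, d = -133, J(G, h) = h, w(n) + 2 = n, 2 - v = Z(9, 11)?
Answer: -532 + 2*sqrt(30) ≈ -521.05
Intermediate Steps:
v = -1 (v = 2 - 1*3 = 2 - 3 = -1)
w(n) = -2 + n
c(g, W) = 4*W (c(g, W) = W*4 = 4*W)
H(K) = sqrt(-1 + K) (H(K) = sqrt(K - 1) = sqrt(-1 + K))
H(o(-11)) + c(w(-12), d) = sqrt(-1 - 11*(-11)) + 4*(-133) = sqrt(-1 + 121) - 532 = sqrt(120) - 532 = 2*sqrt(30) - 532 = -532 + 2*sqrt(30)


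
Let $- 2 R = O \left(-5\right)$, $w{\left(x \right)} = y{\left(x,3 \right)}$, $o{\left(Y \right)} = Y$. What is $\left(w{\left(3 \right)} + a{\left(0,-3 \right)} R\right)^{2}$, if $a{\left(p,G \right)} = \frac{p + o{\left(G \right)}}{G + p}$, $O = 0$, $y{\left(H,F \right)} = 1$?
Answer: $1$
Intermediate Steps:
$a{\left(p,G \right)} = 1$ ($a{\left(p,G \right)} = \frac{p + G}{G + p} = \frac{G + p}{G + p} = 1$)
$w{\left(x \right)} = 1$
$R = 0$ ($R = - \frac{0 \left(-5\right)}{2} = \left(- \frac{1}{2}\right) 0 = 0$)
$\left(w{\left(3 \right)} + a{\left(0,-3 \right)} R\right)^{2} = \left(1 + 1 \cdot 0\right)^{2} = \left(1 + 0\right)^{2} = 1^{2} = 1$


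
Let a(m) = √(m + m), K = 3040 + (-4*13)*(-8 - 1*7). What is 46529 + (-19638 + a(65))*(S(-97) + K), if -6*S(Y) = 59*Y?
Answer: -93702010 + 28643*√130/6 ≈ -9.3648e+7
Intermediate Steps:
S(Y) = -59*Y/6
K = 3820 (K = 3040 - 52*(-8 - 7) = 3040 - 52*(-15) = 3040 + 780 = 3820)
a(m) = √2*√m (a(m) = √(2*m) = √2*√m)
46529 + (-19638 + a(65))*(S(-97) + K) = 46529 + (-19638 + √2*√65)*(-59/6*(-97) + 3820) = 46529 + (-19638 + √130)*(5723/6 + 3820) = 46529 + (-19638 + √130)*(28643/6) = 46529 + (-93748539 + 28643*√130/6) = -93702010 + 28643*√130/6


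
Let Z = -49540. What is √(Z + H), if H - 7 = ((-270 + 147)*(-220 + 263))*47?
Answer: 546*I ≈ 546.0*I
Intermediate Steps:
H = -248576 (H = 7 + ((-270 + 147)*(-220 + 263))*47 = 7 - 123*43*47 = 7 - 5289*47 = 7 - 248583 = -248576)
√(Z + H) = √(-49540 - 248576) = √(-298116) = 546*I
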